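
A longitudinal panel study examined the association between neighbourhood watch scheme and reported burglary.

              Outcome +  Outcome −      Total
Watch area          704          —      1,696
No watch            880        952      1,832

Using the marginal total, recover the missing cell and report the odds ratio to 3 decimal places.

The missing cell is in the exposed row: 1696 − 704 = 992.
So a = 704, b = 992, c = 880, d = 952.
OR = (a·d)/(b·c) = (704 × 952) / (992 × 880) = 670208 / 872960 = 0.76774

0.768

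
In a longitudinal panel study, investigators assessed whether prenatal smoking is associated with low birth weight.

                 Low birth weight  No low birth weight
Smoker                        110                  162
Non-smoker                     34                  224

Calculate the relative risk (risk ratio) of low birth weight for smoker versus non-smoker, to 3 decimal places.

Cells: a = 110, b = 162, c = 34, d = 224.
Risk in exposed = 110/272 = 0.40441; risk in unexposed = 34/258 = 0.13178.
RR = 0.40441 / 0.13178 = 3.06877
The risk among the exposed is 3.07 times that among the unexposed.

3.069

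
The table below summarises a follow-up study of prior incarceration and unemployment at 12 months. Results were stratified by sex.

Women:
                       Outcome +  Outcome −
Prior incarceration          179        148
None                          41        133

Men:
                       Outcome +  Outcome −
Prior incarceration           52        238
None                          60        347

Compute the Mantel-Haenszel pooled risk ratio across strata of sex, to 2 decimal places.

1.79

RR_MH = Σ(aᵢ·n₀ᵢ/nᵢ) / Σ(cᵢ·n₁ᵢ/nᵢ), with n₁ᵢ = aᵢ+bᵢ (exposed), n₀ᵢ = cᵢ+dᵢ (unexposed), nᵢ = n₁ᵢ+n₀ᵢ.
Stratum 1 (Women): n₁ = 327, n₀ = 174, n = 501; a·n₀/n = 179·174/501 = 62.1677; c·n₁/n = 41·327/501 = 26.7605
Stratum 2 (Men): n₁ = 290, n₀ = 407, n = 697; a·n₀/n = 52·407/697 = 30.3644; c·n₁/n = 60·290/697 = 24.9641
RR_MH = (62.1677 + 30.3644) / (26.7605 + 24.9641) = 92.5321 / 51.7246 = 1.78894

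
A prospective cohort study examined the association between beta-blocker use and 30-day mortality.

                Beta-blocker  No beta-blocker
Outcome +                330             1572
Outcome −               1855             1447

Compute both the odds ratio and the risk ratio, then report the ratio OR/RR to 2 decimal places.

0.56

Reading the table with exposure as columns: a = 330 (Beta-blocker, case), b = 1855 (Beta-blocker, non-case), c = 1572 (No beta-blocker, case), d = 1447.
OR = (330·1447)/(1855·1572) = 477510/2916060 = 0.16375
Risk in exposed = 330/2185 = 0.15103; risk in unexposed = 1572/3019 = 0.52070; RR = 0.29005
OR/RR = 0.16375 / 0.29005 = 0.56456
The outcome is not rare, so the OR lies further from 1 than the RR.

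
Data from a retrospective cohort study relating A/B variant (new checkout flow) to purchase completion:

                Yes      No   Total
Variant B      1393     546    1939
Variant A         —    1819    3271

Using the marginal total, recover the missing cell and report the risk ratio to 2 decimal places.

1.62

The missing cell is in the unexposed row: 3271 − 1819 = 1452.
So a = 1393, b = 546, c = 1452, d = 1819.
RR = [a/(a+b)] / [c/(c+d)] = (1393/1939) / (1452/3271) = 0.71841/0.44390 = 1.61841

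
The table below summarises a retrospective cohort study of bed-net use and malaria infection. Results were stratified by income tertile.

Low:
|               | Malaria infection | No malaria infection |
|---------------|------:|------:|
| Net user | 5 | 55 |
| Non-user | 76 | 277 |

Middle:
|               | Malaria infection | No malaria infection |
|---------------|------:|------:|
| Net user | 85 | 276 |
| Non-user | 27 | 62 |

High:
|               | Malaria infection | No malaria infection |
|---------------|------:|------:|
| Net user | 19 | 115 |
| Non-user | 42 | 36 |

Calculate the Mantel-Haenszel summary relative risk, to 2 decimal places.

RR_MH = Σ(aᵢ·n₀ᵢ/nᵢ) / Σ(cᵢ·n₁ᵢ/nᵢ), with n₁ᵢ = aᵢ+bᵢ (exposed), n₀ᵢ = cᵢ+dᵢ (unexposed), nᵢ = n₁ᵢ+n₀ᵢ.
Stratum 1 (Low): n₁ = 60, n₀ = 353, n = 413; a·n₀/n = 5·353/413 = 4.2736; c·n₁/n = 76·60/413 = 11.0412
Stratum 2 (Middle): n₁ = 361, n₀ = 89, n = 450; a·n₀/n = 85·89/450 = 16.8111; c·n₁/n = 27·361/450 = 21.6600
Stratum 3 (High): n₁ = 134, n₀ = 78, n = 212; a·n₀/n = 19·78/212 = 6.9906; c·n₁/n = 42·134/212 = 26.5472
RR_MH = (4.2736 + 16.8111 + 6.9906) / (11.0412 + 21.6600 + 26.5472) = 28.0753 / 59.2483 = 0.47386

0.47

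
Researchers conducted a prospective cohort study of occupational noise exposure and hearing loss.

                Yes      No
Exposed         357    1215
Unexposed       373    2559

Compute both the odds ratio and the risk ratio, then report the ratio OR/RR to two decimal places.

Cells: a = 357, b = 1215, c = 373, d = 2559.
OR = (357·2559)/(1215·373) = 913563/453195 = 2.01583
Risk in exposed = 357/1572 = 0.22710; risk in unexposed = 373/2932 = 0.12722; RR = 1.78513
OR/RR = 2.01583 / 1.78513 = 1.12923
The outcome is not rare, so the OR lies further from 1 than the RR.

1.13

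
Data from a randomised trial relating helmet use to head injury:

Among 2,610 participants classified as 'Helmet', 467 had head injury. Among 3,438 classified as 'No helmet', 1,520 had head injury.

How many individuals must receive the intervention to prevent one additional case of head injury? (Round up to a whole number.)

Risk in treated group = 467/2610 = 0.17893; risk in control = 1520/3438 = 0.44212.
Absolute risk reduction = 0.44212 − 0.17893 = 0.26319
NNT = 1 / ARR = 1 / 0.26319 = 3.800 → round up → 4

4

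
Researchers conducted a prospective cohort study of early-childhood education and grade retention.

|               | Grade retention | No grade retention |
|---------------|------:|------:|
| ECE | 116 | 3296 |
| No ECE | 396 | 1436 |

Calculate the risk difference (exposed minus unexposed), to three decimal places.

-0.182

Cells: a = 116, b = 3296, c = 396, d = 1436.
Risk in exposed = 116/3412 = 0.033998; risk in unexposed = 396/1832 = 0.216157.
Risk difference = 0.033998 − 0.216157 = -0.182160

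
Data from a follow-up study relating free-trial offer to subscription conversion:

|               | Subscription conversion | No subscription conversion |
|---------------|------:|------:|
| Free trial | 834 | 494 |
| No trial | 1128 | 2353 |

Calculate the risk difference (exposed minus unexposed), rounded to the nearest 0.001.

Cells: a = 834, b = 494, c = 1128, d = 2353.
Risk in exposed = 834/1328 = 0.628012; risk in unexposed = 1128/3481 = 0.324045.
Risk difference = 0.628012 − 0.324045 = 0.303967

0.304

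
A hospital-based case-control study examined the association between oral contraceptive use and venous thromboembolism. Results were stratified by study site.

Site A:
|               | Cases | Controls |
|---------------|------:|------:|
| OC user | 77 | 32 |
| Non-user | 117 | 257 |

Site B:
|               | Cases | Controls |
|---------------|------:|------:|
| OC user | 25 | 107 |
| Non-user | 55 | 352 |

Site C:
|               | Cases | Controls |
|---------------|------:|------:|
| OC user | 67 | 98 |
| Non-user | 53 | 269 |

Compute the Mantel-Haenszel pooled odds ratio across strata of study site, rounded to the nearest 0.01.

3.21

OR_MH = Σ(aᵢdᵢ/nᵢ) / Σ(bᵢcᵢ/nᵢ), where nᵢ is the stratum total.
Stratum 1 (Site A): n = 483; a·d/n = 77·257/483 = 40.9710; b·c/n = 32·117/483 = 7.7516
Stratum 2 (Site B): n = 539; a·d/n = 25·352/539 = 16.3265; b·c/n = 107·55/539 = 10.9184
Stratum 3 (Site C): n = 487; a·d/n = 67·269/487 = 37.0082; b·c/n = 98·53/487 = 10.6653
OR_MH = (40.9710 + 16.3265 + 37.0082) / (7.7516 + 10.9184 + 10.6653) = 94.3058 / 29.3352 = 3.21476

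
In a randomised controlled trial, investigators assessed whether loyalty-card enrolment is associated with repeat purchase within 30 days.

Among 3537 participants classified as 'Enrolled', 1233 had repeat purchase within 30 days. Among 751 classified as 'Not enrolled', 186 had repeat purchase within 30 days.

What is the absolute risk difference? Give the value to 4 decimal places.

0.1009

From the description: a = 1233, b = 2304, c = 186, d = 565.
Risk in exposed = 1233/3537 = 0.348601; risk in unexposed = 186/751 = 0.247670.
Risk difference = 0.348601 − 0.247670 = 0.100931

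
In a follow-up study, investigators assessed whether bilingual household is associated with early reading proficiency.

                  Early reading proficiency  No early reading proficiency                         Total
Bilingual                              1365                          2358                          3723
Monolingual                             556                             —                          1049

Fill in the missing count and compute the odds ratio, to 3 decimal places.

The missing cell is in the unexposed row: 1049 − 556 = 493.
So a = 1365, b = 2358, c = 556, d = 493.
OR = (a·d)/(b·c) = (1365 × 493) / (2358 × 556) = 672945 / 1311048 = 0.51329

0.513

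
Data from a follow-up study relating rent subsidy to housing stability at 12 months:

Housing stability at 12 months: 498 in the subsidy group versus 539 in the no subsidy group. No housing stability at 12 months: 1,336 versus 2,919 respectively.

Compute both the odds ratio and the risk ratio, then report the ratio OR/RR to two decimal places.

1.16

From the description: a = 498, b = 1336, c = 539, d = 2919.
OR = (498·2919)/(1336·539) = 1453662/720104 = 2.01868
Risk in exposed = 498/1834 = 0.27154; risk in unexposed = 539/3458 = 0.15587; RR = 1.74207
OR/RR = 2.01868 / 1.74207 = 1.15878
The outcome is not rare, so the OR lies further from 1 than the RR.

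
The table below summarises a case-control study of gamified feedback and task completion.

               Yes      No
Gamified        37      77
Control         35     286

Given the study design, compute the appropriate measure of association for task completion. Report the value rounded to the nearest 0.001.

Cells: a = 37, b = 77, c = 35, d = 286.
This is a case-control study: participants were sampled on outcome status, so risks in the source population cannot be estimated directly — relative risk is not valid here. The odds ratio is the appropriate measure.
OR = (a·d)/(b·c) = (37 × 286) / (77 × 35) = 10582 / 2695 = 3.92653

3.927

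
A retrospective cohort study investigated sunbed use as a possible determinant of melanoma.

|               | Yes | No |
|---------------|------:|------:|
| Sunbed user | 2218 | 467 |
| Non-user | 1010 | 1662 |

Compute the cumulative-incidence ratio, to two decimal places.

Cells: a = 2218, b = 467, c = 1010, d = 1662.
Risk in exposed = 2218/2685 = 0.82607; risk in unexposed = 1010/2672 = 0.37799.
RR = 0.82607 / 0.37799 = 2.18541
The risk among the exposed is 2.19 times that among the unexposed.

2.19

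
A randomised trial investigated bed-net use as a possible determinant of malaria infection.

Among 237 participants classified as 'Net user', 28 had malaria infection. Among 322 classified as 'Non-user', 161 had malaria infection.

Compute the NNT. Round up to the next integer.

Risk in treated group = 28/237 = 0.11814; risk in control = 161/322 = 0.50000.
Absolute risk reduction = 0.50000 − 0.11814 = 0.38186
NNT = 1 / ARR = 1 / 0.38186 = 2.619 → round up → 3

3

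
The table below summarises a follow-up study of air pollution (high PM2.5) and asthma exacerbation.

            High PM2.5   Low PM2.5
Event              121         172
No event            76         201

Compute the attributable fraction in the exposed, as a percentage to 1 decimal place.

Reading the table with exposure as columns: a = 121 (High PM2.5, case), b = 76 (High PM2.5, non-case), c = 172 (Low PM2.5, case), d = 201.
Risk in exposed = 121/197 = 0.61421; risk in unexposed = 172/373 = 0.46113.
RR = 0.61421/0.46113 = 1.33199
AR% = (RR − 1)/RR × 100 = (1.33199 − 1)/1.33199 × 100 = 24.9241%

24.9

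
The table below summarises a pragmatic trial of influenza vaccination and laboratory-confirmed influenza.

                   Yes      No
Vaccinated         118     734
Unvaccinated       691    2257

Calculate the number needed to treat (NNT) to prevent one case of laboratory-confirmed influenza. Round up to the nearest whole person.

11

Risk in treated group = 118/852 = 0.13850; risk in control = 691/2948 = 0.23440.
Absolute risk reduction = 0.23440 − 0.13850 = 0.09590
NNT = 1 / ARR = 1 / 0.09590 = 10.428 → round up → 11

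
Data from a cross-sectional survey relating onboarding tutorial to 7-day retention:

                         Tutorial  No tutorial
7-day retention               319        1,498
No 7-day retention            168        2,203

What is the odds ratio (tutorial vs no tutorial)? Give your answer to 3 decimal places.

Reading the table with exposure as columns: a = 319 (Tutorial, case), b = 168 (Tutorial, non-case), c = 1498 (No tutorial, case), d = 2203.
OR = (a·d)/(b·c) = (319 × 2203) / (168 × 1498) = 702757 / 251664 = 2.79244
The odds of 7-day retention are about 2.79 times as high in the tutorial group.

2.792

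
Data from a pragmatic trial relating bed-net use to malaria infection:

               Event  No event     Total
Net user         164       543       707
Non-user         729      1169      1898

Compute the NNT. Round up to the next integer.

Risk in treated group = 164/707 = 0.23197; risk in control = 729/1898 = 0.38409.
Absolute risk reduction = 0.38409 − 0.23197 = 0.15212
NNT = 1 / ARR = 1 / 0.15212 = 6.574 → round up → 7

7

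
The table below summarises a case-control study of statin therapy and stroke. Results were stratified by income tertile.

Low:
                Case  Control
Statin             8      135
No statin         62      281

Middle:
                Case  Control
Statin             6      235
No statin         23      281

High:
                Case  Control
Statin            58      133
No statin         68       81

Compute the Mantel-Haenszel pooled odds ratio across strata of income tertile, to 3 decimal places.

OR_MH = Σ(aᵢdᵢ/nᵢ) / Σ(bᵢcᵢ/nᵢ), where nᵢ is the stratum total.
Stratum 1 (Low): n = 486; a·d/n = 8·281/486 = 4.6255; b·c/n = 135·62/486 = 17.2222
Stratum 2 (Middle): n = 545; a·d/n = 6·281/545 = 3.0936; b·c/n = 235·23/545 = 9.9174
Stratum 3 (High): n = 340; a·d/n = 58·81/340 = 13.8176; b·c/n = 133·68/340 = 26.6000
OR_MH = (4.6255 + 3.0936 + 13.8176) / (17.2222 + 9.9174 + 26.6000) = 21.5367 / 53.7397 = 0.40076

0.401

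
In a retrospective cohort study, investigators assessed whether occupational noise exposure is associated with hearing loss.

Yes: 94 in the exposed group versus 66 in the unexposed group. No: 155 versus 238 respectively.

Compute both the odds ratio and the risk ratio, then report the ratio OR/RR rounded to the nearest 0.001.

1.258

From the description: a = 94, b = 155, c = 66, d = 238.
OR = (94·238)/(155·66) = 22372/10230 = 2.18690
Risk in exposed = 94/249 = 0.37751; risk in unexposed = 66/304 = 0.21711; RR = 1.73883
OR/RR = 2.18690 / 1.73883 = 1.25768
The outcome is not rare, so the OR lies further from 1 than the RR.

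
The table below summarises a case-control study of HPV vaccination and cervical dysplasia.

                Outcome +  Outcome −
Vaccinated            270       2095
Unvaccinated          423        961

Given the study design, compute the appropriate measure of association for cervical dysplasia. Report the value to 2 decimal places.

Cells: a = 270, b = 2095, c = 423, d = 961.
This is a case-control study: participants were sampled on outcome status, so risks in the source population cannot be estimated directly — relative risk is not valid here. The odds ratio is the appropriate measure.
OR = (a·d)/(b·c) = (270 × 961) / (2095 × 423) = 259470 / 886185 = 0.29279

0.29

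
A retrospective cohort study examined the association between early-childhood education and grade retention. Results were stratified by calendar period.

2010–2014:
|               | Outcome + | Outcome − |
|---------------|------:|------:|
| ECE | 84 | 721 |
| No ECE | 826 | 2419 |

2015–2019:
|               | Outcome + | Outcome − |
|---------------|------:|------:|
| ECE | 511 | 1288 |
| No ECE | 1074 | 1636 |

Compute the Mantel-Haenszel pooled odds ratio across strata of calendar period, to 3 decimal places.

OR_MH = Σ(aᵢdᵢ/nᵢ) / Σ(bᵢcᵢ/nᵢ), where nᵢ is the stratum total.
Stratum 1 (2010–2014): n = 4050; a·d/n = 84·2419/4050 = 50.1719; b·c/n = 721·826/4050 = 147.0484
Stratum 2 (2015–2019): n = 4509; a·d/n = 511·1636/4509 = 185.4061; b·c/n = 1288·1074/4509 = 306.7891
OR_MH = (50.1719 + 185.4061) / (147.0484 + 306.7891) = 235.5779 / 453.8375 = 0.51908

0.519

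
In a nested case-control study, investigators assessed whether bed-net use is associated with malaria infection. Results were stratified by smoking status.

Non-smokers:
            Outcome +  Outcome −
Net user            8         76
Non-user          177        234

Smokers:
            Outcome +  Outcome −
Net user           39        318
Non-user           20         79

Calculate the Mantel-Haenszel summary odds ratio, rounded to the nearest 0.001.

OR_MH = Σ(aᵢdᵢ/nᵢ) / Σ(bᵢcᵢ/nᵢ), where nᵢ is the stratum total.
Stratum 1 (Non-smokers): n = 495; a·d/n = 8·234/495 = 3.7818; b·c/n = 76·177/495 = 27.1758
Stratum 2 (Smokers): n = 456; a·d/n = 39·79/456 = 6.7566; b·c/n = 318·20/456 = 13.9474
OR_MH = (3.7818 + 6.7566) / (27.1758 + 13.9474) = 10.5384 / 41.1231 = 0.25626

0.256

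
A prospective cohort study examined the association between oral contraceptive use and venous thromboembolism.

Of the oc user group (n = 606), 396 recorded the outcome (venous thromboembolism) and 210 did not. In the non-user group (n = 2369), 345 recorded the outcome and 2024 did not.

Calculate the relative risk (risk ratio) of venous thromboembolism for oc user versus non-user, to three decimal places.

4.487

From the description: a = 396, b = 210, c = 345, d = 2024.
Risk in exposed = 396/606 = 0.65347; risk in unexposed = 345/2369 = 0.14563.
RR = 0.65347 / 0.14563 = 4.48713
The risk among the exposed is 4.49 times that among the unexposed.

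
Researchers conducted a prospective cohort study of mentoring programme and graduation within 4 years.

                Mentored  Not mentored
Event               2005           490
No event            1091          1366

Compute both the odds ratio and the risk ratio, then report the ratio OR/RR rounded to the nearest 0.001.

2.089

Reading the table with exposure as columns: a = 2005 (Mentored, case), b = 1091 (Mentored, non-case), c = 490 (Not mentored, case), d = 1366.
OR = (2005·1366)/(1091·490) = 2738830/534590 = 5.12323
Risk in exposed = 2005/3096 = 0.64761; risk in unexposed = 490/1856 = 0.26401; RR = 2.45299
OR/RR = 5.12323 / 2.45299 = 2.08857
The outcome is not rare, so the OR lies further from 1 than the RR.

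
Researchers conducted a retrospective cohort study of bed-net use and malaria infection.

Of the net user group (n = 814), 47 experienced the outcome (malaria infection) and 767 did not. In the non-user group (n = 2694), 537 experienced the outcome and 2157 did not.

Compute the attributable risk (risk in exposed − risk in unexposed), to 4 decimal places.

From the description: a = 47, b = 767, c = 537, d = 2157.
Risk in exposed = 47/814 = 0.057740; risk in unexposed = 537/2694 = 0.199332.
Risk difference = 0.057740 − 0.199332 = -0.141592

-0.1416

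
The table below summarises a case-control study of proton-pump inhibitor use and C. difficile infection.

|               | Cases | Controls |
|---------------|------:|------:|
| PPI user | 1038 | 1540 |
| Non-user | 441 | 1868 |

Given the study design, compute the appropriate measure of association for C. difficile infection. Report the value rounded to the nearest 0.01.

Cells: a = 1038, b = 1540, c = 441, d = 1868.
This is a case-control study: participants were sampled on outcome status, so risks in the source population cannot be estimated directly — relative risk is not valid here. The odds ratio is the appropriate measure.
OR = (a·d)/(b·c) = (1038 × 1868) / (1540 × 441) = 1938984 / 679140 = 2.85506

2.86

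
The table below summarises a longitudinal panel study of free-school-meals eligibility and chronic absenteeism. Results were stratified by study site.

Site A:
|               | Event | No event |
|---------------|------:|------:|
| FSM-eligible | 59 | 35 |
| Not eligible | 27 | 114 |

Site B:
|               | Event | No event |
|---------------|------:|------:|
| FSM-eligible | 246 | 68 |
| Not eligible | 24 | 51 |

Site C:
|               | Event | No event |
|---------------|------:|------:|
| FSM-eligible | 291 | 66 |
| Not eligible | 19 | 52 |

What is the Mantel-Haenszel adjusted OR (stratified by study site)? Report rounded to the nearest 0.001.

8.633

OR_MH = Σ(aᵢdᵢ/nᵢ) / Σ(bᵢcᵢ/nᵢ), where nᵢ is the stratum total.
Stratum 1 (Site A): n = 235; a·d/n = 59·114/235 = 28.6213; b·c/n = 35·27/235 = 4.0213
Stratum 2 (Site B): n = 389; a·d/n = 246·51/389 = 32.2519; b·c/n = 68·24/389 = 4.1954
Stratum 3 (Site C): n = 428; a·d/n = 291·52/428 = 35.3551; b·c/n = 66·19/428 = 2.9299
OR_MH = (28.6213 + 32.2519 + 35.3551) / (4.0213 + 4.1954 + 2.9299) = 96.2283 / 11.1466 = 8.63301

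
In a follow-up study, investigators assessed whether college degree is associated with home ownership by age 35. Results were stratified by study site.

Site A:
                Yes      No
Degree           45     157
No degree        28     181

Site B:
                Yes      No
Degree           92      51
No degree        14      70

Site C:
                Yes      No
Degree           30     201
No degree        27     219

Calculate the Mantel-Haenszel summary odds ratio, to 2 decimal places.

OR_MH = Σ(aᵢdᵢ/nᵢ) / Σ(bᵢcᵢ/nᵢ), where nᵢ is the stratum total.
Stratum 1 (Site A): n = 411; a·d/n = 45·181/411 = 19.8175; b·c/n = 157·28/411 = 10.6959
Stratum 2 (Site B): n = 227; a·d/n = 92·70/227 = 28.3700; b·c/n = 51·14/227 = 3.1454
Stratum 3 (Site C): n = 477; a·d/n = 30·219/477 = 13.7736; b·c/n = 201·27/477 = 11.3774
OR_MH = (19.8175 + 28.3700 + 13.7736) / (10.6959 + 3.1454 + 11.3774) = 61.9611 / 25.2186 = 2.45696

2.46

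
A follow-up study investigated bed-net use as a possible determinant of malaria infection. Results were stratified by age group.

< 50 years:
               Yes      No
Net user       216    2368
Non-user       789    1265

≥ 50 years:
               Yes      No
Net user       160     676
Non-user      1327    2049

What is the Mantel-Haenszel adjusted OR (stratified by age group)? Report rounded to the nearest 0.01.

OR_MH = Σ(aᵢdᵢ/nᵢ) / Σ(bᵢcᵢ/nᵢ), where nᵢ is the stratum total.
Stratum 1 (< 50 years): n = 4638; a·d/n = 216·1265/4638 = 58.9133; b·c/n = 2368·789/4638 = 402.8357
Stratum 2 (≥ 50 years): n = 4212; a·d/n = 160·2049/4212 = 77.8348; b·c/n = 676·1327/4212 = 212.9753
OR_MH = (58.9133 + 77.8348) / (402.8357 + 212.9753) = 136.7481 / 615.8110 = 0.22206

0.22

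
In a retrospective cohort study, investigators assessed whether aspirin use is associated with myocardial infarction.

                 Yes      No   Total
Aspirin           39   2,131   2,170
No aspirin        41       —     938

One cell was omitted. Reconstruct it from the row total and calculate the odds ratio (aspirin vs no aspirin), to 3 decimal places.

0.400

The missing cell is in the unexposed row: 938 − 41 = 897.
So a = 39, b = 2131, c = 41, d = 897.
OR = (a·d)/(b·c) = (39 × 897) / (2131 × 41) = 34983 / 87371 = 0.40040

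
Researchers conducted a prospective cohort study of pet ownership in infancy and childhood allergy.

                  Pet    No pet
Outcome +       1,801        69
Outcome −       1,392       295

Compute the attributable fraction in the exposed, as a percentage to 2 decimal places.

66.39

Reading the table with exposure as columns: a = 1801 (Pet, case), b = 1392 (Pet, non-case), c = 69 (No pet, case), d = 295.
Risk in exposed = 1801/3193 = 0.56405; risk in unexposed = 69/364 = 0.18956.
RR = 0.56405/0.18956 = 2.97555
AR% = (RR − 1)/RR × 100 = (2.97555 − 1)/2.97555 × 100 = 66.3928%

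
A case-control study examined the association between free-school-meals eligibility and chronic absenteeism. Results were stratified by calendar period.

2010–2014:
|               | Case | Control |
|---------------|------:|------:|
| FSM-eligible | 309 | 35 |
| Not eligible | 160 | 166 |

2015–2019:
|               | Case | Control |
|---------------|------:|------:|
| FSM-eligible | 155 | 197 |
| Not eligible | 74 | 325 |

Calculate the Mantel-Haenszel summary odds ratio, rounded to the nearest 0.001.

OR_MH = Σ(aᵢdᵢ/nᵢ) / Σ(bᵢcᵢ/nᵢ), where nᵢ is the stratum total.
Stratum 1 (2010–2014): n = 670; a·d/n = 309·166/670 = 76.5582; b·c/n = 35·160/670 = 8.3582
Stratum 2 (2015–2019): n = 751; a·d/n = 155·325/751 = 67.0772; b·c/n = 197·74/751 = 19.4115
OR_MH = (76.5582 + 67.0772) / (8.3582 + 19.4115) = 143.6354 / 27.7697 = 5.17239

5.172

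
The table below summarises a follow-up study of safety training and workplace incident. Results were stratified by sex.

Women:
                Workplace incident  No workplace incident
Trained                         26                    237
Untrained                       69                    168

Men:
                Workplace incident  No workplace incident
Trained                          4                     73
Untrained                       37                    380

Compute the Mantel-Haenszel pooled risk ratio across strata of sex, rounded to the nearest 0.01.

0.37

RR_MH = Σ(aᵢ·n₀ᵢ/nᵢ) / Σ(cᵢ·n₁ᵢ/nᵢ), with n₁ᵢ = aᵢ+bᵢ (exposed), n₀ᵢ = cᵢ+dᵢ (unexposed), nᵢ = n₁ᵢ+n₀ᵢ.
Stratum 1 (Women): n₁ = 263, n₀ = 237, n = 500; a·n₀/n = 26·237/500 = 12.3240; c·n₁/n = 69·263/500 = 36.2940
Stratum 2 (Men): n₁ = 77, n₀ = 417, n = 494; a·n₀/n = 4·417/494 = 3.3765; c·n₁/n = 37·77/494 = 5.7672
RR_MH = (12.3240 + 3.3765) / (36.2940 + 5.7672) = 15.7005 / 42.0612 = 0.37328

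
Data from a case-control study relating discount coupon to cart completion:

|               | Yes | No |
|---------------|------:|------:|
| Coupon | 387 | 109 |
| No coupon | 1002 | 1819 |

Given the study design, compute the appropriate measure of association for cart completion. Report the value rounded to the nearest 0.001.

6.445

Cells: a = 387, b = 109, c = 1002, d = 1819.
This is a case-control study: participants were sampled on outcome status, so risks in the source population cannot be estimated directly — relative risk is not valid here. The odds ratio is the appropriate measure.
OR = (a·d)/(b·c) = (387 × 1819) / (109 × 1002) = 703953 / 109218 = 6.44539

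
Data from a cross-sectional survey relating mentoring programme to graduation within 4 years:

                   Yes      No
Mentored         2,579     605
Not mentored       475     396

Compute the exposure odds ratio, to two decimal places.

3.55

Cells: a = 2579, b = 605, c = 475, d = 396.
OR = (a·d)/(b·c) = (2579 × 396) / (605 × 475) = 1021284 / 287375 = 3.55384
The odds of graduation within 4 years are about 3.55 times as high in the mentored group.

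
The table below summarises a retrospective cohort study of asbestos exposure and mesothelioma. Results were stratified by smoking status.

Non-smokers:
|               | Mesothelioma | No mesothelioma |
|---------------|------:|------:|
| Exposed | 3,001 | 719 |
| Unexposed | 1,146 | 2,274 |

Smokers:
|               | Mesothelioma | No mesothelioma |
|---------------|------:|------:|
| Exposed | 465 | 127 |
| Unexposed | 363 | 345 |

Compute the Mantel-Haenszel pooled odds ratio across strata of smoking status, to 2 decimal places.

7.15

OR_MH = Σ(aᵢdᵢ/nᵢ) / Σ(bᵢcᵢ/nᵢ), where nᵢ is the stratum total.
Stratum 1 (Non-smokers): n = 7140; a·d/n = 3001·2274/7140 = 955.7807; b·c/n = 719·1146/7140 = 115.4025
Stratum 2 (Smokers): n = 1300; a·d/n = 465·345/1300 = 123.4038; b·c/n = 127·363/1300 = 35.4623
OR_MH = (955.7807 + 123.4038) / (115.4025 + 35.4623) = 1079.1845 / 150.8648 = 7.15332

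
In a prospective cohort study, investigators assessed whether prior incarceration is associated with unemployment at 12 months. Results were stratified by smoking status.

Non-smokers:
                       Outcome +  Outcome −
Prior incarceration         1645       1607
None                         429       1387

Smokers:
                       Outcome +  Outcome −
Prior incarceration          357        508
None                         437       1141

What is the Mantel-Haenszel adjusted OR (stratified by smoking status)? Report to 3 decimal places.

OR_MH = Σ(aᵢdᵢ/nᵢ) / Σ(bᵢcᵢ/nᵢ), where nᵢ is the stratum total.
Stratum 1 (Non-smokers): n = 5068; a·d/n = 1645·1387/5068 = 450.2003; b·c/n = 1607·429/5068 = 136.0306
Stratum 2 (Smokers): n = 2443; a·d/n = 357·1141/2443 = 166.7364; b·c/n = 508·437/2443 = 90.8702
OR_MH = (450.2003 + 166.7364) / (136.0306 + 90.8702) = 616.9367 / 226.9008 = 2.71897

2.719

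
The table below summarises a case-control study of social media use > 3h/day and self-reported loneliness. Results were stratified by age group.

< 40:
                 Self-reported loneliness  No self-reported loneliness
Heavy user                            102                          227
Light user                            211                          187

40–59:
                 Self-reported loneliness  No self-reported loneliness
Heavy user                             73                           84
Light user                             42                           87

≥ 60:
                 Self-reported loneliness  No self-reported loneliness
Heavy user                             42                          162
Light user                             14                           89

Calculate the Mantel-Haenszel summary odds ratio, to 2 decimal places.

0.71

OR_MH = Σ(aᵢdᵢ/nᵢ) / Σ(bᵢcᵢ/nᵢ), where nᵢ is the stratum total.
Stratum 1 (< 40): n = 727; a·d/n = 102·187/727 = 26.2366; b·c/n = 227·211/727 = 65.8831
Stratum 2 (40–59): n = 286; a·d/n = 73·87/286 = 22.2063; b·c/n = 84·42/286 = 12.3357
Stratum 3 (≥ 60): n = 307; a·d/n = 42·89/307 = 12.1759; b·c/n = 162·14/307 = 7.3876
OR_MH = (26.2366 + 22.2063 + 12.1759) / (65.8831 + 12.3357 + 7.3876) = 60.6188 / 85.6064 = 0.70811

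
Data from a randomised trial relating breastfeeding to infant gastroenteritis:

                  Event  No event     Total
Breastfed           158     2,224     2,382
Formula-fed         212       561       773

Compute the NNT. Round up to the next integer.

Risk in treated group = 158/2382 = 0.06633; risk in control = 212/773 = 0.27426.
Absolute risk reduction = 0.27426 − 0.06633 = 0.20793
NNT = 1 / ARR = 1 / 0.20793 = 4.809 → round up → 5

5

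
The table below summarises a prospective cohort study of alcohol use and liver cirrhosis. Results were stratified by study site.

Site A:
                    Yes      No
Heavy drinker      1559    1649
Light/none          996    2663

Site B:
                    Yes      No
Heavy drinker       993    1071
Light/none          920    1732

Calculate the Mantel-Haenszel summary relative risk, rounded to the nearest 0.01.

1.60

RR_MH = Σ(aᵢ·n₀ᵢ/nᵢ) / Σ(cᵢ·n₁ᵢ/nᵢ), with n₁ᵢ = aᵢ+bᵢ (exposed), n₀ᵢ = cᵢ+dᵢ (unexposed), nᵢ = n₁ᵢ+n₀ᵢ.
Stratum 1 (Site A): n₁ = 3208, n₀ = 3659, n = 6867; a·n₀/n = 1559·3659/6867 = 830.6948; c·n₁/n = 996·3208/6867 = 465.2931
Stratum 2 (Site B): n₁ = 2064, n₀ = 2652, n = 4716; a·n₀/n = 993·2652/4716 = 558.4046; c·n₁/n = 920·2064/4716 = 402.6463
RR_MH = (830.6948 + 558.4046) / (465.2931 + 402.6463) = 1389.0994 / 867.9395 = 1.60046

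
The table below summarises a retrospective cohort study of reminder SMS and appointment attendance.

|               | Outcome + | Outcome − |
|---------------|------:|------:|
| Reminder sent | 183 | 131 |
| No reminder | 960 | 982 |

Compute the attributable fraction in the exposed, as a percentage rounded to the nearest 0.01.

15.18

Cells: a = 183, b = 131, c = 960, d = 982.
Risk in exposed = 183/314 = 0.58280; risk in unexposed = 960/1942 = 0.49434.
RR = 0.58280/0.49434 = 1.17896
AR% = (RR − 1)/RR × 100 = (1.17896 − 1)/1.17896 × 100 = 15.1796%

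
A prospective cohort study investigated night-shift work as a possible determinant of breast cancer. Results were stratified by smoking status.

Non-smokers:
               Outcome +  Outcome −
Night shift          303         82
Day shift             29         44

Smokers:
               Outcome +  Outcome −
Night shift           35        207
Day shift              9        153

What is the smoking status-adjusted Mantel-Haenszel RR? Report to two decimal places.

RR_MH = Σ(aᵢ·n₀ᵢ/nᵢ) / Σ(cᵢ·n₁ᵢ/nᵢ), with n₁ᵢ = aᵢ+bᵢ (exposed), n₀ᵢ = cᵢ+dᵢ (unexposed), nᵢ = n₁ᵢ+n₀ᵢ.
Stratum 1 (Non-smokers): n₁ = 385, n₀ = 73, n = 458; a·n₀/n = 303·73/458 = 48.2948; c·n₁/n = 29·385/458 = 24.3777
Stratum 2 (Smokers): n₁ = 242, n₀ = 162, n = 404; a·n₀/n = 35·162/404 = 14.0347; c·n₁/n = 9·242/404 = 5.3911
RR_MH = (48.2948 + 14.0347) / (24.3777 + 5.3911) = 62.3294 / 29.7688 = 2.09378

2.09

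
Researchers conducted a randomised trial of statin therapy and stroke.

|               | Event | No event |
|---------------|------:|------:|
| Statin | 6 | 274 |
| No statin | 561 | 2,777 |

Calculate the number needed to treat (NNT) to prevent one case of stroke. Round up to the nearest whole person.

7

Risk in treated group = 6/280 = 0.02143; risk in control = 561/3338 = 0.16806.
Absolute risk reduction = 0.16806 − 0.02143 = 0.14664
NNT = 1 / ARR = 1 / 0.14664 = 6.820 → round up → 7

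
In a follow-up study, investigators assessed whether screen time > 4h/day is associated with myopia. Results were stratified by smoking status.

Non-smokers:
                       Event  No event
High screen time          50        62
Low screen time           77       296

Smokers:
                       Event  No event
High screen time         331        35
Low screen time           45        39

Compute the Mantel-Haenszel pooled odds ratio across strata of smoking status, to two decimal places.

OR_MH = Σ(aᵢdᵢ/nᵢ) / Σ(bᵢcᵢ/nᵢ), where nᵢ is the stratum total.
Stratum 1 (Non-smokers): n = 485; a·d/n = 50·296/485 = 30.5155; b·c/n = 62·77/485 = 9.8433
Stratum 2 (Smokers): n = 450; a·d/n = 331·39/450 = 28.6867; b·c/n = 35·45/450 = 3.5000
OR_MH = (30.5155 + 28.6867) / (9.8433 + 3.5000) = 59.2021 / 13.3433 = 4.43684

4.44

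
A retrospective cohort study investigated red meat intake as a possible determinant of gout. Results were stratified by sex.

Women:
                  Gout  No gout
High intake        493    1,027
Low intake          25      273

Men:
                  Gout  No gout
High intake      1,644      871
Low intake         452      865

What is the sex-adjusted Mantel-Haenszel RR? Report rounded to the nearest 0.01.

2.03

RR_MH = Σ(aᵢ·n₀ᵢ/nᵢ) / Σ(cᵢ·n₁ᵢ/nᵢ), with n₁ᵢ = aᵢ+bᵢ (exposed), n₀ᵢ = cᵢ+dᵢ (unexposed), nᵢ = n₁ᵢ+n₀ᵢ.
Stratum 1 (Women): n₁ = 1520, n₀ = 298, n = 1818; a·n₀/n = 493·298/1818 = 80.8108; c·n₁/n = 25·1520/1818 = 20.9021
Stratum 2 (Men): n₁ = 2515, n₀ = 1317, n = 3832; a·n₀/n = 1644·1317/3832 = 565.0177; c·n₁/n = 452·2515/3832 = 296.6545
RR_MH = (80.8108 + 565.0177) / (20.9021 + 296.6545) = 645.8285 / 317.5566 = 2.03374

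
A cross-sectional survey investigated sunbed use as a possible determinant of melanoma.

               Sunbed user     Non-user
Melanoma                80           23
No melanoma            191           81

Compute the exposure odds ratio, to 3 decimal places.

Reading the table with exposure as columns: a = 80 (Sunbed user, case), b = 191 (Sunbed user, non-case), c = 23 (Non-user, case), d = 81.
OR = (a·d)/(b·c) = (80 × 81) / (191 × 23) = 6480 / 4393 = 1.47507
The odds of melanoma are about 1.48 times as high in the sunbed user group.

1.475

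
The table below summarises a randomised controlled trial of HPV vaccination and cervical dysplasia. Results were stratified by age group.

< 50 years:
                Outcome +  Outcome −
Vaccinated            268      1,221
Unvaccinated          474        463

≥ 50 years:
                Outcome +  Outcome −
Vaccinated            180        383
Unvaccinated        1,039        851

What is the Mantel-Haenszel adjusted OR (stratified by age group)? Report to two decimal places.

0.28

OR_MH = Σ(aᵢdᵢ/nᵢ) / Σ(bᵢcᵢ/nᵢ), where nᵢ is the stratum total.
Stratum 1 (< 50 years): n = 2426; a·d/n = 268·463/2426 = 51.1476; b·c/n = 1221·474/2426 = 238.5631
Stratum 2 (≥ 50 years): n = 2453; a·d/n = 180·851/2453 = 62.4460; b·c/n = 383·1039/2453 = 162.2246
OR_MH = (51.1476 + 62.4460) / (238.5631 + 162.2246) = 113.5936 / 400.7877 = 0.28343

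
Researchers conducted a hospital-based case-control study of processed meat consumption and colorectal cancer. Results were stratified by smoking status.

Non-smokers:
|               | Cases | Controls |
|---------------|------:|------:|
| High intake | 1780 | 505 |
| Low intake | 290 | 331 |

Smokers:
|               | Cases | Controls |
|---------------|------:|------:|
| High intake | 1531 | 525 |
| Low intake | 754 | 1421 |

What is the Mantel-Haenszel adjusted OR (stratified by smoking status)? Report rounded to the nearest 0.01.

4.98

OR_MH = Σ(aᵢdᵢ/nᵢ) / Σ(bᵢcᵢ/nᵢ), where nᵢ is the stratum total.
Stratum 1 (Non-smokers): n = 2906; a·d/n = 1780·331/2906 = 202.7460; b·c/n = 505·290/2906 = 50.3957
Stratum 2 (Smokers): n = 4231; a·d/n = 1531·1421/4231 = 514.1931; b·c/n = 525·754/4231 = 93.5594
OR_MH = (202.7460 + 514.1931) / (50.3957 + 93.5594) = 716.9391 / 143.9552 = 4.98029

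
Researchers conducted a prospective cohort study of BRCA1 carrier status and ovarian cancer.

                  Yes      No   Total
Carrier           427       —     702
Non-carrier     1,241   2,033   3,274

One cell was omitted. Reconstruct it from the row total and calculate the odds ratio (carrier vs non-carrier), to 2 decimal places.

2.54

The missing cell is in the exposed row: 702 − 427 = 275.
So a = 427, b = 275, c = 1241, d = 2033.
OR = (a·d)/(b·c) = (427 × 2033) / (275 × 1241) = 868091 / 341275 = 2.54367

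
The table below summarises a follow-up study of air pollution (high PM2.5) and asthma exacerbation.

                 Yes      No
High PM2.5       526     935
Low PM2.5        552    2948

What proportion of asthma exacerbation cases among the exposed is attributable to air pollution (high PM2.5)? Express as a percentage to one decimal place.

Cells: a = 526, b = 935, c = 552, d = 2948.
Risk in exposed = 526/1461 = 0.36003; risk in unexposed = 552/3500 = 0.15771.
RR = 0.36003/0.15771 = 2.28278
AR% = (RR − 1)/RR × 100 = (2.28278 − 1)/2.28278 × 100 = 56.1938%

56.2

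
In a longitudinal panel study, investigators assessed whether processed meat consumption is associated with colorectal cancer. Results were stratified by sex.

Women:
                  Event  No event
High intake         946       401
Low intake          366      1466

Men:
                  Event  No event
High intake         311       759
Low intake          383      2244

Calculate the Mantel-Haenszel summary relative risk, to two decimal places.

2.88

RR_MH = Σ(aᵢ·n₀ᵢ/nᵢ) / Σ(cᵢ·n₁ᵢ/nᵢ), with n₁ᵢ = aᵢ+bᵢ (exposed), n₀ᵢ = cᵢ+dᵢ (unexposed), nᵢ = n₁ᵢ+n₀ᵢ.
Stratum 1 (Women): n₁ = 1347, n₀ = 1832, n = 3179; a·n₀/n = 946·1832/3179 = 545.1626; c·n₁/n = 366·1347/3179 = 155.0808
Stratum 2 (Men): n₁ = 1070, n₀ = 2627, n = 3697; a·n₀/n = 311·2627/3697 = 220.9892; c·n₁/n = 383·1070/3697 = 110.8493
RR_MH = (545.1626 + 220.9892) / (155.0808 + 110.8493) = 766.1518 / 265.9302 = 2.88103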